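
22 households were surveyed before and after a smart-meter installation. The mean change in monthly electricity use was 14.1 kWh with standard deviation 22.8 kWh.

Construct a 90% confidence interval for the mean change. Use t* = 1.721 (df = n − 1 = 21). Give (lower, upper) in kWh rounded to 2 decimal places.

(5.73, 22.47)

This is a matched-pairs design, so SE = s_d/√n = 22.8/√22 = 4.8610.
Margin = 1.721 × 4.8610 = 8.3658; the interval is 14.1 ± 8.3658 = (5.73, 22.47).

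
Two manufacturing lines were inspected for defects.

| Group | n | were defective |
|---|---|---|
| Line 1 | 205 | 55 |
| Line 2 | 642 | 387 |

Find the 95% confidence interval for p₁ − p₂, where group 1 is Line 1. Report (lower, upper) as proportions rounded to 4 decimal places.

p̂₁ = 55/205 = 0.2683 and p̂₂ = 387/642 = 0.6028.
SE₁ = √(p̂₁(1−p̂₁)/n₁) = √(0.2683·0.7317/205) = 0.03095; SE₂ = √(0.6028·0.3972/642) = 0.01931.
Independent samples: SE of the difference = √(SE₁² + SE₂²) = √(0.0009579025 + 0.0003728761) = 0.03648.
z* for 95% confidence is 1.960, so the margin of error is 1.960 × 0.03648 = 0.07150.
Point estimate p̂₁ − p̂₂ = 0.2683 − 0.6028 = -0.3345.
-0.3345 ± 0.07150 → (-0.4060, -0.2630).

(-0.4060, -0.2630)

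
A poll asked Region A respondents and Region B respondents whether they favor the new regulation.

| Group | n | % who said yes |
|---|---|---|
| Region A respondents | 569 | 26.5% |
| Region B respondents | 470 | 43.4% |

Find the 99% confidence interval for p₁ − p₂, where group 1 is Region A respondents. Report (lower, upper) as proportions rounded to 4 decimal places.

The two standard errors are √(0.2650×0.7350/569) = 0.01850 and √(0.4340×0.5660/470) = 0.02286.
Because the samples are independent, SE_diff = √(0.01850² + 0.02286²) = 0.02941.
Using z* = 2.576 for 99%, ME = 2.576 × 0.02941 = 0.07576.
p̂₁ − p̂₂ = -0.1690; interval -0.1690 ± 0.07576 gives (-0.2448, -0.0932).

(-0.2448, -0.0932)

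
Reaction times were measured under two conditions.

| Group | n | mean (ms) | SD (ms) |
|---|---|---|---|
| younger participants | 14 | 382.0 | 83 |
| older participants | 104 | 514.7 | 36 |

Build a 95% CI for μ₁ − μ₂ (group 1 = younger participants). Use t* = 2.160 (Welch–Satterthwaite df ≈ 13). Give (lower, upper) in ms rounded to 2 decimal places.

Per-group SEs: s₁/√n₁ = 83/√14 = 22.1827, s₂/√n₂ = 36/√104 = 3.5301.
Unpooled SE of the difference: √(492.07217929 + 12.46160601) = 22.4618.
Margin of error = t* · SE = 2.160 × 22.4618 = 48.5175.
x̄₁ − x̄₂ = 382.0 − 514.7 = -132.7000.
CI: -132.7000 ± 48.5175 = (-181.22, -84.18).

(-181.22, -84.18)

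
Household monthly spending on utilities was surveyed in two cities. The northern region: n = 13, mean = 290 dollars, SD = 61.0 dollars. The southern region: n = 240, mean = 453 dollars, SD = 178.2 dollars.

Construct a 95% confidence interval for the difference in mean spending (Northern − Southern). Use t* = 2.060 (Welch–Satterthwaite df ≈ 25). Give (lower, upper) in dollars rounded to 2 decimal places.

(-205.14, -120.86)

Standard errors of each mean: 61.0/√13 = 16.9184 and 178.2/√240 = 11.5028.
SE(x̄₁ − x̄₂) = √(16.9184² + 11.5028²) = 20.4584 for independent samples with unequal variances.
With t* = 2.060, the margin is 2.060 × 20.4584 = 42.1443.
x̄₁ − x̄₂ = 290 − 453 = -163.0000; the interval is -163.0000 ± 42.1443 = (-205.14, -120.86).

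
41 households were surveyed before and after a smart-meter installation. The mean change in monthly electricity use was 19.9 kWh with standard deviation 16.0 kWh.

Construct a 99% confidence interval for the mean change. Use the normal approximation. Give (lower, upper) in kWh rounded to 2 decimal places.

(13.46, 26.34)

Paired design: SE = s_d/√n = 16.0/√41 = 2.4988.
z* = 2.576; margin of error = 2.576 × 2.4988 = 6.4369.
19.9 ± 6.4369 → (13.46, 26.34).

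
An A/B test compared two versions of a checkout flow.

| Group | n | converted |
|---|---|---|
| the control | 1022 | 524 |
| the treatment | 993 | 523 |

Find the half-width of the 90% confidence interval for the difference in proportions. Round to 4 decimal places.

First, p̂₁ = 524/1022 = 0.5127; p̂₂ = 523/993 = 0.5267.
The two standard errors are √(0.5127×0.4873/1022) = 0.01564 and √(0.5267×0.4733/993) = 0.01584.
Because the samples are independent, SE_diff = √(0.01564² + 0.01584²) = 0.02226.
Using z* = 1.645 for 90%, ME = 1.645 × 0.02226 = 0.03662.

0.0366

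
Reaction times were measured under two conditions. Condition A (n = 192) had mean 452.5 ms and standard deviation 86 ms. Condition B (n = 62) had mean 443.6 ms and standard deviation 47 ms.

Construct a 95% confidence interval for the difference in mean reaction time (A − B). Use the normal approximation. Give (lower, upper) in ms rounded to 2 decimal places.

SE₁ = s₁/√n₁ = 86/√192 = 6.2065; SE₂ = 47/√62 = 5.9690.
Independent samples, unequal variances: SE_diff = √(SE₁² + SE₂²) = √(38.52064225 + 35.628961) = 8.6110.
z* = 1.960, so margin of error = 1.960 × 8.6110 = 16.8776.
Difference in means = 452.5 − 443.6 = 8.9000.
8.9000 ± 16.8776 → (-7.98, 25.78).

(-7.98, 25.78)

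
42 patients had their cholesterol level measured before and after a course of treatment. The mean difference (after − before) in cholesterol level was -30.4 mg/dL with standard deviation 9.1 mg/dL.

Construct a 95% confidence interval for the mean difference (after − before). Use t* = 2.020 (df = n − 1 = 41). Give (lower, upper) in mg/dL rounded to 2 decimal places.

Paired design: SE = s_d/√n = 9.1/√42 = 1.4042.
t* = 2.020; margin of error = 2.020 × 1.4042 = 2.8365.
-30.4 ± 2.8365 → (-33.24, -27.56).

(-33.24, -27.56)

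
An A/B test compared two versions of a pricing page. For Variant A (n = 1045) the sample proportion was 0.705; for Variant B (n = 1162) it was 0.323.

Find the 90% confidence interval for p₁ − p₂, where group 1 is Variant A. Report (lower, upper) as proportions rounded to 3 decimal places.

(0.350, 0.414)

The two standard errors are √(0.7050×0.2950/1045) = 0.01411 and √(0.3230×0.6770/1162) = 0.01372.
Because the samples are independent, SE_diff = √(0.01411² + 0.01372²) = 0.01968.
Using z* = 1.645 for 90%, ME = 1.645 × 0.01968 = 0.03237.
p̂₁ − p̂₂ = 0.3820; interval 0.3820 ± 0.03237 gives (0.350, 0.414).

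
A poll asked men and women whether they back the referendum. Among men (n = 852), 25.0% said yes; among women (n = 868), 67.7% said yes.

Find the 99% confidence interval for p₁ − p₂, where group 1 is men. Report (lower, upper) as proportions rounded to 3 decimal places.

The two standard errors are √(0.2500×0.7500/852) = 0.01483 and √(0.6770×0.3230/868) = 0.01587.
Because the samples are independent, SE_diff = √(0.01483² + 0.01587²) = 0.02172.
Using z* = 2.576 for 99%, ME = 2.576 × 0.02172 = 0.05595.
p̂₁ − p̂₂ = -0.4270; interval -0.4270 ± 0.05595 gives (-0.483, -0.371).

(-0.483, -0.371)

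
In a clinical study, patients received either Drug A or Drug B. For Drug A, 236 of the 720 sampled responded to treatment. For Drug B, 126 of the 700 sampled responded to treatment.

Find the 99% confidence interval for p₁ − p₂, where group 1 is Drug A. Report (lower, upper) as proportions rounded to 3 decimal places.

First, p̂₁ = 236/720 = 0.3278; p̂₂ = 126/700 = 0.1800.
The two standard errors are √(0.3278×0.6722/720) = 0.01749 and √(0.1800×0.8200/700) = 0.01452.
Because the samples are independent, SE_diff = √(0.01749² + 0.01452²) = 0.02273.
Using z* = 2.576 for 99%, ME = 2.576 × 0.02273 = 0.05855.
p̂₁ − p̂₂ = 0.1478; interval 0.1478 ± 0.05855 gives (0.089, 0.206).

(0.089, 0.206)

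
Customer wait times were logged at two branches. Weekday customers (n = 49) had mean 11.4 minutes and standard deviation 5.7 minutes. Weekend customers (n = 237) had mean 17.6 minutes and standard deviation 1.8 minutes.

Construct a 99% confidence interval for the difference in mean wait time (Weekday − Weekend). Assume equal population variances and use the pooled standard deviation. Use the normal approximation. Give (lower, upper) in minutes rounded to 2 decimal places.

s_p = √[((n₁−1)s₁² + (n₂−1)s₂²)/(n₁+n₂−2)] = √[(48·5.7² + 236·1.8²)/284] = 2.8607.
SE = 2.8607·√(1/49 + 1/237) = 0.4489.
With z* = 2.576, margin = 2.576 × 0.4489 = 1.1564.
x̄₁ − x̄₂ = 11.4 − 17.6 = -6.2000; interval -6.2000 ± 1.1564 = (-7.36, -5.04).

(-7.36, -5.04)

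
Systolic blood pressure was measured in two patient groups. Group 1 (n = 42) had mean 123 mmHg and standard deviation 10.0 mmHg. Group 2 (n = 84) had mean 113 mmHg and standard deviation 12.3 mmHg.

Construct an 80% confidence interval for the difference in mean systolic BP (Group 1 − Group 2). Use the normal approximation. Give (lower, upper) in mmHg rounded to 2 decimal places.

(7.38, 12.62)

SE₁ = s₁/√n₁ = 10.0/√42 = 1.5430; SE₂ = 12.3/√84 = 1.3420.
Independent samples, unequal variances: SE_diff = √(SE₁² + SE₂²) = √(2.380849 + 1.800964) = 2.0449.
z* = 1.282, so margin of error = 1.282 × 2.0449 = 2.6216.
Difference in means = 123 − 113 = 10.0000.
10.0000 ± 2.6216 → (7.38, 12.62).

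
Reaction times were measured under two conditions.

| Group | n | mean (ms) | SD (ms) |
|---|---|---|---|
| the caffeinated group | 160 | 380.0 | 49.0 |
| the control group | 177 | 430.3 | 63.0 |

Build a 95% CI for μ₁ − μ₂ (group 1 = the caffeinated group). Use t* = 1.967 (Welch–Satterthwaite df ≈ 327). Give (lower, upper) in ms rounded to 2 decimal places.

SE₁ = s₁/√n₁ = 49.0/√160 = 3.8738; SE₂ = 63.0/√177 = 4.7354.
Independent samples, unequal variances: SE_diff = √(SE₁² + SE₂²) = √(15.00632644 + 22.42401316) = 6.1180.
t* = 1.967, so margin of error = 1.967 × 6.1180 = 12.0341.
Difference in means = 380.0 − 430.3 = -50.3000.
-50.3000 ± 12.0341 → (-62.33, -38.27).

(-62.33, -38.27)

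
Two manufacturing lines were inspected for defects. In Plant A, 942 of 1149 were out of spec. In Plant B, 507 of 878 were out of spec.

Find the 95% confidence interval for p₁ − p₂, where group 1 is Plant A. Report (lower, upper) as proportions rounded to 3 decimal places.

First, p̂₁ = 942/1149 = 0.8198; p̂₂ = 507/878 = 0.5774.
The two standard errors are √(0.8198×0.1802/1149) = 0.01134 and √(0.5774×0.4226/878) = 0.01667.
Because the samples are independent, SE_diff = √(0.01134² + 0.01667²) = 0.02016.
Using z* = 1.960 for 95%, ME = 1.960 × 0.02016 = 0.03951.
p̂₁ − p̂₂ = 0.2424; interval 0.2424 ± 0.03951 gives (0.203, 0.282).

(0.203, 0.282)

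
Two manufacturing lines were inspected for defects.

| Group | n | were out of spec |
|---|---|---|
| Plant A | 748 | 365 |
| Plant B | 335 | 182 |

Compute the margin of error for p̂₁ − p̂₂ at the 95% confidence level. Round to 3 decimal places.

First, p̂₁ = 365/748 = 0.4880; p̂₂ = 182/335 = 0.5433.
The two standard errors are √(0.4880×0.5120/748) = 0.01828 and √(0.5433×0.4567/335) = 0.02722.
Because the samples are independent, SE_diff = √(0.01828² + 0.02722²) = 0.03279.
Using z* = 1.960 for 95%, ME = 1.960 × 0.03279 = 0.06427.

0.064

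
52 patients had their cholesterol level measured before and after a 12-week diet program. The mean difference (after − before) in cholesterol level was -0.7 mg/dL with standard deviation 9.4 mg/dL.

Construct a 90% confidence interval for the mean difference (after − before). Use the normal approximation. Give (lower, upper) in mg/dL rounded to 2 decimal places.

Paired design: SE = s_d/√n = 9.4/√52 = 1.3035.
z* = 1.645; margin of error = 1.645 × 1.3035 = 2.1443.
-0.7 ± 2.1443 → (-2.84, 1.44).

(-2.84, 1.44)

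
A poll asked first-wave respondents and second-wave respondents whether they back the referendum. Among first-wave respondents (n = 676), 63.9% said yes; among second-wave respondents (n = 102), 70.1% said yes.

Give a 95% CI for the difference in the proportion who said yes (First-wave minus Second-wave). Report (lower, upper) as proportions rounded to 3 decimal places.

(-0.158, 0.034)

Each SE is √(p̂(1−p̂)/n): √(0.6390·0.3610/676) = 0.01847 and √(0.7010·0.2990/102) = 0.04533.
SE(p̂₁ − p̂₂) = √(SE₁² + SE₂²) = √(0.0003411409 + 0.0020548089) = 0.04895, since the two samples are independent.
At 95% confidence z* = 1.960; margin = 1.960 × 0.04895 = 0.09594.
The difference is 0.6390 − 0.7010 = -0.0620, so the interval is -0.0620 ± 0.09594 = (-0.158, 0.034).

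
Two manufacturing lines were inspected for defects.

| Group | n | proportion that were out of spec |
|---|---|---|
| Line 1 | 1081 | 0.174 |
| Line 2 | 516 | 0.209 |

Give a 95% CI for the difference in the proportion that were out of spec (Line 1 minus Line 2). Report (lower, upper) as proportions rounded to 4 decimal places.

SE₁ = √(p̂₁(1−p̂₁)/n₁) = √(0.1740·0.8260/1081) = 0.01153; SE₂ = √(0.2090·0.7910/516) = 0.01790.
Independent samples: SE of the difference = √(SE₁² + SE₂²) = √(0.0001329409 + 0.00032041) = 0.02129.
z* for 95% confidence is 1.960, so the margin of error is 1.960 × 0.02129 = 0.04173.
Point estimate p̂₁ − p̂₂ = 0.1740 − 0.2090 = -0.0350.
-0.0350 ± 0.04173 → (-0.0767, 0.0067).

(-0.0767, 0.0067)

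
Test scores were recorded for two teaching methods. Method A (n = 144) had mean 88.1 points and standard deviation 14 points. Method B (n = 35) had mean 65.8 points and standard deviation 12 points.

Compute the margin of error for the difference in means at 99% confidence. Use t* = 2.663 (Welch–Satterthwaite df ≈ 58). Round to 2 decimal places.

6.23

Per-group SEs: s₁/√n₁ = 14/√144 = 1.1667, s₂/√n₂ = 12/√35 = 2.0284.
Unpooled SE of the difference: √(1.36118889 + 4.11440656) = 2.3400.
Margin of error = t* · SE = 2.663 × 2.3400 = 6.2314.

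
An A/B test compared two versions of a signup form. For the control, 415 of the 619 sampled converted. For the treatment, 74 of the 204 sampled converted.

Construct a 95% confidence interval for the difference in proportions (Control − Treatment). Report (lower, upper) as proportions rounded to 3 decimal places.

p̂₁ = 415/619 = 0.6704 and p̂₂ = 74/204 = 0.3627.
SE₁ = √(p̂₁(1−p̂₁)/n₁) = √(0.6704·0.3296/619) = 0.01889; SE₂ = √(0.3627·0.6373/204) = 0.03366.
Independent samples: SE of the difference = √(SE₁² + SE₂²) = √(0.0003568321 + 0.0011329956) = 0.03860.
z* for 95% confidence is 1.960, so the margin of error is 1.960 × 0.03860 = 0.07566.
Point estimate p̂₁ − p̂₂ = 0.6704 − 0.3627 = 0.3077.
0.3077 ± 0.07566 → (0.232, 0.383).

(0.232, 0.383)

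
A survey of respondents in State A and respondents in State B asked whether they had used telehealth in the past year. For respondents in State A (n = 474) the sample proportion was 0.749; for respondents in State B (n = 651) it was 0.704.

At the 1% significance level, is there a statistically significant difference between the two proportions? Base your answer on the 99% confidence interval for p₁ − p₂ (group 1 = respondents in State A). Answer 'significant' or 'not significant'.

Each SE is √(p̂(1−p̂)/n): √(0.7490·0.2510/474) = 0.01992 and √(0.7040·0.2960/651) = 0.01789.
SE(p̂₁ − p̂₂) = √(SE₁² + SE₂²) = √(0.0003968064 + 0.0003200521) = 0.02677, since the two samples are independent.
At 99% confidence z* = 2.576; margin = 2.576 × 0.02677 = 0.06896.
The difference is 0.7490 − 0.7040 = 0.0450, so the interval is 0.0450 ± 0.06896 = (-0.02396, 0.11396).
The interval (-0.02396, 0.11396) contains 0, so the difference is not significant.

not significant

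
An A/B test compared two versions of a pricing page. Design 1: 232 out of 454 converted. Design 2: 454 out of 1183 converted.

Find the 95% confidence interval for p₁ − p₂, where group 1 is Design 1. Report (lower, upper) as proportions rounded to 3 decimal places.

Sample proportions: 232/454 = 0.5110, 454/1183 = 0.3838.
Each SE is √(p̂(1−p̂)/n): √(0.5110·0.4890/454) = 0.02346 and √(0.3838·0.6162/1183) = 0.01414.
SE(p̂₁ − p̂₂) = √(SE₁² + SE₂²) = √(0.0005503716 + 0.0001999396) = 0.02739, since the two samples are independent.
At 95% confidence z* = 1.960; margin = 1.960 × 0.02739 = 0.05368.
The difference is 0.5110 − 0.3838 = 0.1272, so the interval is 0.1272 ± 0.05368 = (0.074, 0.181).

(0.074, 0.181)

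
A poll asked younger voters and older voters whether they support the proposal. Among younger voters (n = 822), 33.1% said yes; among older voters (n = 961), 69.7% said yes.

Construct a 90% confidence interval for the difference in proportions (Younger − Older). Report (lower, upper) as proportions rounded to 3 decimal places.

Each SE is √(p̂(1−p̂)/n): √(0.3310·0.6690/822) = 0.01641 and √(0.6970·0.3030/961) = 0.01482.
SE(p̂₁ − p̂₂) = √(SE₁² + SE₂²) = √(0.0002692881 + 0.0002196324) = 0.02211, since the two samples are independent.
At 90% confidence z* = 1.645; margin = 1.645 × 0.02211 = 0.03637.
The difference is 0.3310 − 0.6970 = -0.3660, so the interval is -0.3660 ± 0.03637 = (-0.402, -0.330).

(-0.402, -0.330)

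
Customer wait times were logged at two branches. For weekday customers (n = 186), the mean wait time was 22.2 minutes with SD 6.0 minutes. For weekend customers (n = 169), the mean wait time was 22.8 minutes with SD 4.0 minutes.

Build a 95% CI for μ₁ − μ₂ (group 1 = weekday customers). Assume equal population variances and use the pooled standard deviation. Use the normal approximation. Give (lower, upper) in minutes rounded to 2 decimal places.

Pooled variance s_p² = [185·6.0² + 168·4.0²] / (186+169−2) = 26.4816, so s_p = 5.1460.
SE_diff = s_p·√(1/n₁ + 1/n₂) = 5.1460·√(1/186 + 1/169) = 0.5469.
z* = 1.960; margin = 1.960 × 0.5469 = 1.0719.
Difference = 22.2 − 22.8 = -0.6000.
-0.6000 ± 1.0719 → (-1.67, 0.47).

(-1.67, 0.47)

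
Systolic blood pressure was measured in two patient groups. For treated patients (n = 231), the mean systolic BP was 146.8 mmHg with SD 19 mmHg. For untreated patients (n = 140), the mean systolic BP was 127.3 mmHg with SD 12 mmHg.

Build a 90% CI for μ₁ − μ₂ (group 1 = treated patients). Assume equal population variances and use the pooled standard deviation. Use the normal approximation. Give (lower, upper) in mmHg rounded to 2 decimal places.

(16.56, 22.44)

s_p = √[((n₁−1)s₁² + (n₂−1)s₂²)/(n₁+n₂−2)] = √[(230·19² + 139·12²)/369] = 16.7110.
SE = 16.7110·√(1/231 + 1/140) = 1.7899.
With z* = 1.645, margin = 1.645 × 1.7899 = 2.9444.
x̄₁ − x̄₂ = 146.8 − 127.3 = 19.5000; interval 19.5000 ± 2.9444 = (16.56, 22.44).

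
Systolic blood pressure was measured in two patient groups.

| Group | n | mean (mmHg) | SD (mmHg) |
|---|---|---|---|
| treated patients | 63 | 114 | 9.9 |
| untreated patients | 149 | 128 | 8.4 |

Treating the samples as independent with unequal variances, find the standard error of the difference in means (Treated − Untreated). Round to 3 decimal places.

1.425

Standard errors of each mean: 9.9/√63 = 1.2473 and 8.4/√149 = 0.6882.
SE(x̄₁ − x̄₂) = √(1.2473² + 0.6882²) = 1.4246 for independent samples with unequal variances.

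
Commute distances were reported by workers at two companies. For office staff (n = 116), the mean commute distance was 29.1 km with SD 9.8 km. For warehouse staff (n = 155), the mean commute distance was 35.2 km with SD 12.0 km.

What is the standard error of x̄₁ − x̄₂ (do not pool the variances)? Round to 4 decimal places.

1.3255

Standard errors of each mean: 9.8/√116 = 0.9099 and 12.0/√155 = 0.9639.
SE(x̄₁ − x̄₂) = √(0.9099² + 0.9639²) = 1.3255 for independent samples with unequal variances.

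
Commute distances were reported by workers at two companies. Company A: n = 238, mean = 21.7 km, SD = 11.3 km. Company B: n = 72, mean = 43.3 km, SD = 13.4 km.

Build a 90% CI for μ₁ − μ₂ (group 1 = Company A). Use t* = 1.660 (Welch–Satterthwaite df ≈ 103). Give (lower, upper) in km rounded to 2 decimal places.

(-24.49, -18.71)

Standard errors of each mean: 11.3/√238 = 0.7325 and 13.4/√72 = 1.5792.
SE(x̄₁ − x̄₂) = √(0.7325² + 1.5792²) = 1.7408 for independent samples with unequal variances.
With t* = 1.660, the margin is 1.660 × 1.7408 = 2.8897.
x̄₁ − x̄₂ = 21.7 − 43.3 = -21.6000; the interval is -21.6000 ± 2.8897 = (-24.49, -18.71).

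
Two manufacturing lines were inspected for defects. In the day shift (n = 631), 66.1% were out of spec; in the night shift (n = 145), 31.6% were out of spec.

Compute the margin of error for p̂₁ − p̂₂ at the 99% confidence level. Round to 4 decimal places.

0.1107

SE₁ = √(p̂₁(1−p̂₁)/n₁) = √(0.6610·0.3390/631) = 0.01884; SE₂ = √(0.3160·0.6840/145) = 0.03861.
Independent samples: SE of the difference = √(SE₁² + SE₂²) = √(0.0003549456 + 0.0014907321) = 0.04296.
z* for 99% confidence is 2.576, so the margin of error is 2.576 × 0.04296 = 0.11066.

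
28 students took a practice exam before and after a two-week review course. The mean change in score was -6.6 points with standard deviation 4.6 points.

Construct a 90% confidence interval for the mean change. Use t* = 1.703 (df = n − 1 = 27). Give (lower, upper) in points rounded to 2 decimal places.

(-8.08, -5.12)

This is a matched-pairs design, so SE = s_d/√n = 4.6/√28 = 0.8693.
Margin = 1.703 × 0.8693 = 1.4804; the interval is -6.6 ± 1.4804 = (-8.08, -5.12).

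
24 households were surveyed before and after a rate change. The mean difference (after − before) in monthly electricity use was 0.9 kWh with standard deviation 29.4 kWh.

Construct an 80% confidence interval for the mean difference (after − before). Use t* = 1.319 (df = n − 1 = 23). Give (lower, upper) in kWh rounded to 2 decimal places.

Paired design: SE = s_d/√n = 29.4/√24 = 6.0012.
t* = 1.319; margin of error = 1.319 × 6.0012 = 7.9156.
0.9 ± 7.9156 → (-7.02, 8.82).

(-7.02, 8.82)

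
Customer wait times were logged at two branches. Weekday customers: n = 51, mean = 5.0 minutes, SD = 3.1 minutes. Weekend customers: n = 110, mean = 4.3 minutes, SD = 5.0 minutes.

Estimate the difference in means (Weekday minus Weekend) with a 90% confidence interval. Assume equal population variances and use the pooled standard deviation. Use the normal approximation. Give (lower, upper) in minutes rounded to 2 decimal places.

(-0.55, 1.95)

s_p = √[((n₁−1)s₁² + (n₂−1)s₂²)/(n₁+n₂−2)] = √[(50·3.1² + 109·5.0²)/159] = 4.4900.
SE = 4.4900·√(1/51 + 1/110) = 0.7606.
With z* = 1.645, margin = 1.645 × 0.7606 = 1.2512.
x̄₁ − x̄₂ = 5.0 − 4.3 = 0.7000; interval 0.7000 ± 1.2512 = (-0.55, 1.95).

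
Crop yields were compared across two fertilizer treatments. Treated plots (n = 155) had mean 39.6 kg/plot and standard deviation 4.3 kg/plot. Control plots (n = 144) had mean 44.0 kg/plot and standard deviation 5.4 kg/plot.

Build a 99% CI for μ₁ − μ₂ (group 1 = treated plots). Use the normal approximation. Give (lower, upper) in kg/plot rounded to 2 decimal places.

(-5.86, -2.94)

SE₁ = s₁/√n₁ = 4.3/√155 = 0.3454; SE₂ = 5.4/√144 = 0.4500.
Independent samples, unequal variances: SE_diff = √(SE₁² + SE₂²) = √(0.11930116 + 0.2025) = 0.5673.
z* = 2.576, so margin of error = 2.576 × 0.5673 = 1.4614.
Difference in means = 39.6 − 44.0 = -4.4000.
-4.4000 ± 1.4614 → (-5.86, -2.94).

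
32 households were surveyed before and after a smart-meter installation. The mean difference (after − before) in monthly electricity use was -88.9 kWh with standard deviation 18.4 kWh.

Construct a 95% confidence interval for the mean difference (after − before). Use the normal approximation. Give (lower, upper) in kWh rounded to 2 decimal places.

(-95.28, -82.52)

Paired design: SE = s_d/√n = 18.4/√32 = 3.2527.
z* = 1.960; margin of error = 1.960 × 3.2527 = 6.3753.
-88.9 ± 6.3753 → (-95.28, -82.52).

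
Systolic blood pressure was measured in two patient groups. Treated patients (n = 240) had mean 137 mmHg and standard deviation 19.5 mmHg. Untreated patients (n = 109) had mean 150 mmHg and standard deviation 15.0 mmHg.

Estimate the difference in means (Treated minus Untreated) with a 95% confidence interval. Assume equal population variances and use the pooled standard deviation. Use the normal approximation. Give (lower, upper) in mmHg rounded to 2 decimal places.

(-17.12, -8.88)

Pooled variance s_p² = [239·19.5² + 108·15.0²] / (240+109−2) = 331.9301, so s_p = 18.2189.
SE_diff = s_p·√(1/n₁ + 1/n₂) = 18.2189·√(1/240 + 1/109) = 2.1043.
z* = 1.960; margin = 1.960 × 2.1043 = 4.1244.
Difference = 137 − 150 = -13.0000.
-13.0000 ± 4.1244 → (-17.12, -8.88).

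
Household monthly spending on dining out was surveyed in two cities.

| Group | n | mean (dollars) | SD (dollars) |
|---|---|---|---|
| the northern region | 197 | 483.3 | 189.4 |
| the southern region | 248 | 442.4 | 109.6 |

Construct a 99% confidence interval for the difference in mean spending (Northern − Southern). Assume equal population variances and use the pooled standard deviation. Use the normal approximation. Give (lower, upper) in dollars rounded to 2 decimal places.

s_p = √[((n₁−1)s₁² + (n₂−1)s₂²)/(n₁+n₂−2)] = √[(196·189.4² + 247·109.6²)/443] = 150.2292.
SE = 150.2292·√(1/197 + 1/248) = 14.3376.
With z* = 2.576, margin = 2.576 × 14.3376 = 36.9337.
x̄₁ − x̄₂ = 483.3 − 442.4 = 40.9000; interval 40.9000 ± 36.9337 = (3.97, 77.83).

(3.97, 77.83)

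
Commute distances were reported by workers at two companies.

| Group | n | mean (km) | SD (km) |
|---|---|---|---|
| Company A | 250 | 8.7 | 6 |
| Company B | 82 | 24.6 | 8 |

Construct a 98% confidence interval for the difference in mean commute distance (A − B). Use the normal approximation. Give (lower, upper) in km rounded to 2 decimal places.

Standard errors of each mean: 6/√250 = 0.3795 and 8/√82 = 0.8835.
SE(x̄₁ − x̄₂) = √(0.3795² + 0.8835²) = 0.9616 for independent samples with unequal variances.
With z* = 2.326, the margin is 2.326 × 0.9616 = 2.2367.
x̄₁ − x̄₂ = 8.7 − 24.6 = -15.9000; the interval is -15.9000 ± 2.2367 = (-18.14, -13.66).

(-18.14, -13.66)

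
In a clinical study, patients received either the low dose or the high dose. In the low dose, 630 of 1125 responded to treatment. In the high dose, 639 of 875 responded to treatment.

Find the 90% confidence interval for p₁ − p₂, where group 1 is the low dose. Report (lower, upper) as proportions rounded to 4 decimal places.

First, p̂₁ = 630/1125 = 0.5600; p̂₂ = 639/875 = 0.7303.
The two standard errors are √(0.5600×0.4400/1125) = 0.01480 and √(0.7303×0.2697/875) = 0.01500.
Because the samples are independent, SE_diff = √(0.01480² + 0.01500²) = 0.02107.
Using z* = 1.645 for 90%, ME = 1.645 × 0.02107 = 0.03466.
p̂₁ − p̂₂ = -0.1703; interval -0.1703 ± 0.03466 gives (-0.2050, -0.1356).

(-0.2050, -0.1356)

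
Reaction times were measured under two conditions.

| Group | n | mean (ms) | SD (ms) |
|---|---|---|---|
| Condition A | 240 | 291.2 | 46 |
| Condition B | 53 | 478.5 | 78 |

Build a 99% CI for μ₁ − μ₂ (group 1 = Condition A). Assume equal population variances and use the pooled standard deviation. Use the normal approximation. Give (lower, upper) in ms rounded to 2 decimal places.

Pooled variance s_p² = [239·46² + 52·78²] / (240+53−2) = 2825.0584, so s_p = 53.1513.
SE_diff = s_p·√(1/n₁ + 1/n₂) = 53.1513·√(1/240 + 1/53) = 8.0669.
z* = 2.576; margin = 2.576 × 8.0669 = 20.7803.
Difference = 291.2 − 478.5 = -187.3000.
-187.3000 ± 20.7803 → (-208.08, -166.52).

(-208.08, -166.52)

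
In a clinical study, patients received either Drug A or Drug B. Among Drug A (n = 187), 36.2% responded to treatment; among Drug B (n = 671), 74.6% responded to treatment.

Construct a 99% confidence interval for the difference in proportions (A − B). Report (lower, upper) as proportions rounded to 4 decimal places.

(-0.4843, -0.2837)

SE₁ = √(p̂₁(1−p̂₁)/n₁) = √(0.3620·0.6380/187) = 0.03514; SE₂ = √(0.7460·0.2540/671) = 0.01680.
Independent samples: SE of the difference = √(SE₁² + SE₂²) = √(0.0012348196 + 0.00028224) = 0.03895.
z* for 99% confidence is 2.576, so the margin of error is 2.576 × 0.03895 = 0.10034.
Point estimate p̂₁ − p̂₂ = 0.3620 − 0.7460 = -0.3840.
-0.3840 ± 0.10034 → (-0.4843, -0.2837).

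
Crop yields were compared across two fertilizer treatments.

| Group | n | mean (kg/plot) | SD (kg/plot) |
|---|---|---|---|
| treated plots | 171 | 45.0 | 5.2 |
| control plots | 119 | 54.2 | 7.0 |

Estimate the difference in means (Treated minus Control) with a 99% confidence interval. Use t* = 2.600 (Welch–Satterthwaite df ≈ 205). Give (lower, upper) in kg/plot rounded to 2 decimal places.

(-11.16, -7.24)

Per-group SEs: s₁/√n₁ = 5.2/√171 = 0.3977, s₂/√n₂ = 7.0/√119 = 0.6417.
Unpooled SE of the difference: √(0.15816529 + 0.41177889) = 0.7549.
Margin of error = t* · SE = 2.600 × 0.7549 = 1.9627.
x̄₁ − x̄₂ = 45.0 − 54.2 = -9.2000.
CI: -9.2000 ± 1.9627 = (-11.16, -7.24).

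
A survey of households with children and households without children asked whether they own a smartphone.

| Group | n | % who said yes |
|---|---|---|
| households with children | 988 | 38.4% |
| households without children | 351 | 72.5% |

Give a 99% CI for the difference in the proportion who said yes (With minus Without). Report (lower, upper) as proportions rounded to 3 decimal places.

Each SE is √(p̂(1−p̂)/n): √(0.3840·0.6160/988) = 0.01547 and √(0.7250·0.2750/351) = 0.02383.
SE(p̂₁ − p̂₂) = √(SE₁² + SE₂²) = √(0.0002393209 + 0.0005678689) = 0.02841, since the two samples are independent.
At 99% confidence z* = 2.576; margin = 2.576 × 0.02841 = 0.07318.
The difference is 0.3840 − 0.7250 = -0.3410, so the interval is -0.3410 ± 0.07318 = (-0.414, -0.268).

(-0.414, -0.268)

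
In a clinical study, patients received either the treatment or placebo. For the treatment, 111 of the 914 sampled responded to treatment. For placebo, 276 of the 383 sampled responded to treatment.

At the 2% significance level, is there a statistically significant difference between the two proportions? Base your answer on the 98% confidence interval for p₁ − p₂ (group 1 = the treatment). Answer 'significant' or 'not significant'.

significant

First, p̂₁ = 111/914 = 0.1214; p̂₂ = 276/383 = 0.7206.
The two standard errors are √(0.1214×0.8786/914) = 0.01080 and √(0.7206×0.2794/383) = 0.02293.
Because the samples are independent, SE_diff = √(0.01080² + 0.02293²) = 0.02535.
Using z* = 2.326 for 98%, ME = 2.326 × 0.02535 = 0.05896.
p̂₁ − p̂₂ = -0.5992; interval -0.5992 ± 0.05896 gives (-0.65816, -0.54024).
The interval (-0.65816, -0.54024) does not contain 0, so the difference is significant.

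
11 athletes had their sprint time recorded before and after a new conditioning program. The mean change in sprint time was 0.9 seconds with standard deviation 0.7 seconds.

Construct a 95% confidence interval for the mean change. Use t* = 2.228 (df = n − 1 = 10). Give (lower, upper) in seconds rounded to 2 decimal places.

(0.43, 1.37)

Paired design: SE = s_d/√n = 0.7/√11 = 0.2111.
t* = 2.228; margin of error = 2.228 × 0.2111 = 0.4703.
0.9 ± 0.4703 → (0.43, 1.37).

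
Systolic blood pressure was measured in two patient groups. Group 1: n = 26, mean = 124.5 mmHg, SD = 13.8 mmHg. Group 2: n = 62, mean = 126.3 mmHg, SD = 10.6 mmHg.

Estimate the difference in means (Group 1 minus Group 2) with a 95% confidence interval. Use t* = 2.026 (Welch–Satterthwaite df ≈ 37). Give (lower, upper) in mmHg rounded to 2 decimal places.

SE₁ = s₁/√n₁ = 13.8/√26 = 2.7064; SE₂ = 10.6/√62 = 1.3462.
Independent samples, unequal variances: SE_diff = √(SE₁² + SE₂²) = √(7.32460096 + 1.81225444) = 3.0227.
t* = 2.026, so margin of error = 2.026 × 3.0227 = 6.1240.
Difference in means = 124.5 − 126.3 = -1.8000.
-1.8000 ± 6.1240 → (-7.92, 4.32).

(-7.92, 4.32)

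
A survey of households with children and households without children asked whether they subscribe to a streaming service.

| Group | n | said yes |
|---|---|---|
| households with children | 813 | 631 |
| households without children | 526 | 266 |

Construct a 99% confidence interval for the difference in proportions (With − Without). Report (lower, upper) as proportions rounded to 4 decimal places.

(0.2028, 0.3380)

First, p̂₁ = 631/813 = 0.7761; p̂₂ = 266/526 = 0.5057.
The two standard errors are √(0.7761×0.2239/813) = 0.01462 and √(0.5057×0.4943/526) = 0.02180.
Because the samples are independent, SE_diff = √(0.01462² + 0.02180²) = 0.02625.
Using z* = 2.576 for 99%, ME = 2.576 × 0.02625 = 0.06762.
p̂₁ − p̂₂ = 0.2704; interval 0.2704 ± 0.06762 gives (0.2028, 0.3380).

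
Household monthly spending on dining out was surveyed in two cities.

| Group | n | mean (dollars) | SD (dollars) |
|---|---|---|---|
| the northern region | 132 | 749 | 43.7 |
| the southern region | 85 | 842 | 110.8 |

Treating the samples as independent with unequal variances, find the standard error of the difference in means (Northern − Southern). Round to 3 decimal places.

12.605

SE₁ = s₁/√n₁ = 43.7/√132 = 3.8036; SE₂ = 110.8/√85 = 12.0179.
Independent samples, unequal variances: SE_diff = √(SE₁² + SE₂²) = √(14.46737296 + 144.42992041) = 12.6054.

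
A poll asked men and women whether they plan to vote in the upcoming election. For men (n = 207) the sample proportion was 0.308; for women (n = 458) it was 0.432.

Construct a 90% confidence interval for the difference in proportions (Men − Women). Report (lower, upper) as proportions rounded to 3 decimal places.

(-0.189, -0.059)

The two standard errors are √(0.3080×0.6920/207) = 0.03209 and √(0.4320×0.5680/458) = 0.02315.
Because the samples are independent, SE_diff = √(0.03209² + 0.02315²) = 0.03957.
Using z* = 1.645 for 90%, ME = 1.645 × 0.03957 = 0.06509.
p̂₁ − p̂₂ = -0.1240; interval -0.1240 ± 0.06509 gives (-0.189, -0.059).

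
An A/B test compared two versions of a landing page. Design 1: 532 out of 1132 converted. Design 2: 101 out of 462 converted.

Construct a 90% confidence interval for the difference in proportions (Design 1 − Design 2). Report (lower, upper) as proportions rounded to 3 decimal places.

First, p̂₁ = 532/1132 = 0.4700; p̂₂ = 101/462 = 0.2186.
The two standard errors are √(0.4700×0.5300/1132) = 0.01483 and √(0.2186×0.7814/462) = 0.01923.
Because the samples are independent, SE_diff = √(0.01483² + 0.01923²) = 0.02428.
Using z* = 1.645 for 90%, ME = 1.645 × 0.02428 = 0.03994.
p̂₁ − p̂₂ = 0.2514; interval 0.2514 ± 0.03994 gives (0.211, 0.291).

(0.211, 0.291)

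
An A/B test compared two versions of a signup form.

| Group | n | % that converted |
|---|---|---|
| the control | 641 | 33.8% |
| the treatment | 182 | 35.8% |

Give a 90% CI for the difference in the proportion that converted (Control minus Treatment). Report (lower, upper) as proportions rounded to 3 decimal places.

(-0.086, 0.046)

The two standard errors are √(0.3380×0.6620/641) = 0.01868 and √(0.3580×0.6420/182) = 0.03554.
Because the samples are independent, SE_diff = √(0.01868² + 0.03554²) = 0.04015.
Using z* = 1.645 for 90%, ME = 1.645 × 0.04015 = 0.06605.
p̂₁ − p̂₂ = -0.0200; interval -0.0200 ± 0.06605 gives (-0.086, 0.046).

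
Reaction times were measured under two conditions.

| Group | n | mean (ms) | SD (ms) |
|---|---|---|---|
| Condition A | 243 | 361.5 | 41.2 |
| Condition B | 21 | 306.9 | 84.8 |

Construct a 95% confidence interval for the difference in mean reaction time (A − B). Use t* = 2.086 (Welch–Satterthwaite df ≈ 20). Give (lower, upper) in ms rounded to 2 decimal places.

Standard errors of each mean: 41.2/√243 = 2.6430 and 84.8/√21 = 18.5049.
SE(x̄₁ − x̄₂) = √(2.6430² + 18.5049²) = 18.6927 for independent samples with unequal variances.
With t* = 2.086, the margin is 2.086 × 18.6927 = 38.9930.
x̄₁ − x̄₂ = 361.5 − 306.9 = 54.6000; the interval is 54.6000 ± 38.9930 = (15.61, 93.59).

(15.61, 93.59)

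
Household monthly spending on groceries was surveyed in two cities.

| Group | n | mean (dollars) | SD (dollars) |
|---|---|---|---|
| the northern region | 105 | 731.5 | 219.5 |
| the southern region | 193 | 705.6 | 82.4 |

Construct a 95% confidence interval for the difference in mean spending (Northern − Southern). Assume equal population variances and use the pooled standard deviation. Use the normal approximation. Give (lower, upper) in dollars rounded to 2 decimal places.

(-8.81, 60.61)

s_p = √[((n₁−1)s₁² + (n₂−1)s₂²)/(n₁+n₂−2)] = √[(104·219.5² + 192·82.4²)/296] = 146.0560.
SE = 146.0560·√(1/105 + 1/193) = 17.7115.
With z* = 1.960, margin = 1.960 × 17.7115 = 34.7145.
x̄₁ − x̄₂ = 731.5 − 705.6 = 25.9000; interval 25.9000 ± 34.7145 = (-8.81, 60.61).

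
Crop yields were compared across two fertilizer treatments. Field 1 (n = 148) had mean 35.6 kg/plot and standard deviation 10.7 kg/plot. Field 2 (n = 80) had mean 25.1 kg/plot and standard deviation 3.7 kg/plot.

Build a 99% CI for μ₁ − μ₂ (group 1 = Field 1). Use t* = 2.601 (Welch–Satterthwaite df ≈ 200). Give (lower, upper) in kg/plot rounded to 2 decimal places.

(7.97, 13.03)

Standard errors of each mean: 10.7/√148 = 0.8795 and 3.7/√80 = 0.4137.
SE(x̄₁ − x̄₂) = √(0.8795² + 0.4137²) = 0.9719 for independent samples with unequal variances.
With t* = 2.601, the margin is 2.601 × 0.9719 = 2.5279.
x̄₁ − x̄₂ = 35.6 − 25.1 = 10.5000; the interval is 10.5000 ± 2.5279 = (7.97, 13.03).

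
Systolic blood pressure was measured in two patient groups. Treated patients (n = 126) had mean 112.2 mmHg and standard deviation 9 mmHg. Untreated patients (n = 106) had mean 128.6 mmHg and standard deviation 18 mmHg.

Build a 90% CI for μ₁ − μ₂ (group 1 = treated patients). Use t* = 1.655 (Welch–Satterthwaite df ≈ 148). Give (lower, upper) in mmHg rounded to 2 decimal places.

SE₁ = s₁/√n₁ = 9/√126 = 0.8018; SE₂ = 18/√106 = 1.7483.
Independent samples, unequal variances: SE_diff = √(SE₁² + SE₂²) = √(0.64288324 + 3.05655289) = 1.9234.
t* = 1.655, so margin of error = 1.655 × 1.9234 = 3.1832.
Difference in means = 112.2 − 128.6 = -16.4000.
-16.4000 ± 3.1832 → (-19.58, -13.22).

(-19.58, -13.22)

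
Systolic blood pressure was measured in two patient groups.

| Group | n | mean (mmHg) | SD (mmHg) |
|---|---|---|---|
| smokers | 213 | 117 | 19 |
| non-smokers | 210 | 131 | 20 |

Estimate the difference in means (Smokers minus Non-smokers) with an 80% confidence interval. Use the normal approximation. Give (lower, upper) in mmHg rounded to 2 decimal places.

Per-group SEs: s₁/√n₁ = 19/√213 = 1.3019, s₂/√n₂ = 20/√210 = 1.3801.
Unpooled SE of the difference: √(1.69494361 + 1.90467601) = 1.8973.
Margin of error = z* · SE = 1.282 × 1.8973 = 2.4323.
x̄₁ − x̄₂ = 117 − 131 = -14.0000.
CI: -14.0000 ± 2.4323 = (-16.43, -11.57).

(-16.43, -11.57)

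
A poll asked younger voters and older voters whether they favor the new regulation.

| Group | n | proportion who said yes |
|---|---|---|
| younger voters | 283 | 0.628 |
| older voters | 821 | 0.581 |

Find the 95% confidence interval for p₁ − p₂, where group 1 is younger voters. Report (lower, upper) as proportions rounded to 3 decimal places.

SE₁ = √(p̂₁(1−p̂₁)/n₁) = √(0.6280·0.3720/283) = 0.02873; SE₂ = √(0.5810·0.4190/821) = 0.01722.
Independent samples: SE of the difference = √(SE₁² + SE₂²) = √(0.0008254129 + 0.0002965284) = 0.03350.
z* for 95% confidence is 1.960, so the margin of error is 1.960 × 0.03350 = 0.06566.
Point estimate p̂₁ − p̂₂ = 0.6280 − 0.5810 = 0.0470.
0.0470 ± 0.06566 → (-0.019, 0.113).

(-0.019, 0.113)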